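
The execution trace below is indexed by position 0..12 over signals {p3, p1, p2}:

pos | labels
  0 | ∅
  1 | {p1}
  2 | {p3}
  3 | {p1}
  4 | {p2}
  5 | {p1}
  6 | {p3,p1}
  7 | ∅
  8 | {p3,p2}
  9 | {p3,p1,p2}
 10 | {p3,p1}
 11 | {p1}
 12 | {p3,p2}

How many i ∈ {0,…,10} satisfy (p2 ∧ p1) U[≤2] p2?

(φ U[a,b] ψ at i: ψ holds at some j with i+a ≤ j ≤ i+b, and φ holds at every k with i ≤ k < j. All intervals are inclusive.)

Evaluate at each i in [0,10]:
  i=0: ✗ (no rhs in [0,2])
  i=1: ✗ (no rhs in [1,3])
  i=2: ✗ (lhs fails at k=2 before rhs at j=4)
  i=3: ✗ (lhs fails at k=3 before rhs at j=4)
  i=4: ✓ (rhs at j=4)
  i=5: ✗ (no rhs in [5,7])
  i=6: ✗ (lhs fails at k=6 before rhs at j=8)
  i=7: ✗ (lhs fails at k=7 before rhs at j=8)
  i=8: ✓ (rhs at j=8)
  i=9: ✓ (rhs at j=9)
  i=10: ✗ (lhs fails at k=10 before rhs at j=12)
Positions where it holds: {4, 8, 9} → 3.

3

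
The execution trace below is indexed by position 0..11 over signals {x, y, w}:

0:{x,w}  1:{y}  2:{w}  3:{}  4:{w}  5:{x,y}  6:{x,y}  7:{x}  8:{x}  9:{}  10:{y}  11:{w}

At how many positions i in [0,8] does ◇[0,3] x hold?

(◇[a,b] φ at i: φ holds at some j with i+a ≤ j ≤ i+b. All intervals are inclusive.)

Evaluate at each i in [0,8]:
  i=0: ✓ (witness j=0)
  i=1: ✗ (none in [1,4])
  i=2: ✓ (witness j=5)
  i=3: ✓ (witness j=5)
  i=4: ✓ (witness j=5)
  i=5: ✓ (witness j=5)
  i=6: ✓ (witness j=6)
  i=7: ✓ (witness j=7)
  i=8: ✓ (witness j=8)
Positions where it holds: {0, 2, 3, 4, 5, 6, 7, 8} → 8.

8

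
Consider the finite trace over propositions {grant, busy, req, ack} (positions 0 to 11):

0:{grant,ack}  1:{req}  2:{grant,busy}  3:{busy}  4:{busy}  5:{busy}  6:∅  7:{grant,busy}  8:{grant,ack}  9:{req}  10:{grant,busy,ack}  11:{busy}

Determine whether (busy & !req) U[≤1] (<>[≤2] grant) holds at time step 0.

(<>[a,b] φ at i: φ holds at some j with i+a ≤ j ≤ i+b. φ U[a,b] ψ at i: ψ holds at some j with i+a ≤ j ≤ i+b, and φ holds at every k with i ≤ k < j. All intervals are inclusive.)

Need some j in [0,1] with <>[≤2] grant, and (busy & !req) at every k in [0,j-1].
  j=0: <>[≤2] grant holds; no prefix to check → satisfied.

Yes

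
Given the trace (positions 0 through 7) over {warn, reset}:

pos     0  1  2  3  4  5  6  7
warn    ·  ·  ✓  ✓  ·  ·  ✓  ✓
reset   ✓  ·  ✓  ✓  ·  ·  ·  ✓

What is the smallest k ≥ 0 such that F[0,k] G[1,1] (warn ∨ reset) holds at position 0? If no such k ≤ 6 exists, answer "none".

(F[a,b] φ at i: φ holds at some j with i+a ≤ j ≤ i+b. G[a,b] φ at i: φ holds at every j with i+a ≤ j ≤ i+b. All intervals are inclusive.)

Scan j = 0,1,… for G[1,1] (warn ∨ reset):
  j=0: fails
  j=1: holds
First hit at j=1, so smallest k = 1-0 = 1.

1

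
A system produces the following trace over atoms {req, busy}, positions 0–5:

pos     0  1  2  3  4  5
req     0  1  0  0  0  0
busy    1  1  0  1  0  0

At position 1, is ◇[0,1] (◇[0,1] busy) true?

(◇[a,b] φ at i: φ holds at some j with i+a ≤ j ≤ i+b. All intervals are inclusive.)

Yes

Check ◇[0,1] busy at each j in [1,2]:
  j=1: holds (witness at 1)
  j=2: holds (witness at 3)
Found at j=1 → formula holds.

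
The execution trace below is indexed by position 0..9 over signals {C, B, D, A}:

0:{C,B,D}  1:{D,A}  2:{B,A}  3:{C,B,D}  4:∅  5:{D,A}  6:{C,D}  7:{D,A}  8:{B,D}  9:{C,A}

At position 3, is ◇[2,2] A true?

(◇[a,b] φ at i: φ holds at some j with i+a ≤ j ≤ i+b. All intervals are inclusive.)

Check A at each j in [5,5]:
  j=5: true
Found at j=5 → formula holds.

Holds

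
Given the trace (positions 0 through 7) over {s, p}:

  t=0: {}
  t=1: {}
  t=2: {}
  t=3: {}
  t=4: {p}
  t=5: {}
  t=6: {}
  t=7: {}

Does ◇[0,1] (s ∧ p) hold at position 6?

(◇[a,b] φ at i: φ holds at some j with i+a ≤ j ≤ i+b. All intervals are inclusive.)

Check (s ∧ p) at each j in [6,7]:
  j=6: false
  j=7: false
No position in the window satisfies it → formula fails.

False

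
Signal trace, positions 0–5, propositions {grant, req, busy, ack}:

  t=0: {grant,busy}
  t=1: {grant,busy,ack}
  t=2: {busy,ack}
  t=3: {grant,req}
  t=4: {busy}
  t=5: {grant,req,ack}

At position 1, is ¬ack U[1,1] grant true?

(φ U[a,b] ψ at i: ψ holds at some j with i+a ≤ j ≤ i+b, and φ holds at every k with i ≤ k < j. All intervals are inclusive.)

Need some j in [2,2] with grant, and ¬ack at every k in [1,j-1].
  j=2: grant false.
No j in the window works → until fails.

False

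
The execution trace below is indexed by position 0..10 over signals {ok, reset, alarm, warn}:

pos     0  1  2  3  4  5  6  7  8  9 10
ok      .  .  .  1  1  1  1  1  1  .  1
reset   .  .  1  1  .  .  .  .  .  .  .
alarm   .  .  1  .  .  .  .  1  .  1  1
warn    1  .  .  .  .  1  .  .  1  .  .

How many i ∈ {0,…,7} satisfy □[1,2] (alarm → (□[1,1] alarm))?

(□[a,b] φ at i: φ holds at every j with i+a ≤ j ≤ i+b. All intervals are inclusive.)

Evaluate at each i in [0,7]:
  i=0: ✗ (fails at j=2)
  i=1: ✗ (fails at j=2)
  i=2: ✓ (all of [3,4])
  i=3: ✓ (all of [4,5])
  i=4: ✓ (all of [5,6])
  i=5: ✗ (fails at j=7)
  i=6: ✗ (fails at j=7)
  i=7: ✓ (all of [8,9])
Positions where it holds: {2, 3, 4, 7} → 4.

4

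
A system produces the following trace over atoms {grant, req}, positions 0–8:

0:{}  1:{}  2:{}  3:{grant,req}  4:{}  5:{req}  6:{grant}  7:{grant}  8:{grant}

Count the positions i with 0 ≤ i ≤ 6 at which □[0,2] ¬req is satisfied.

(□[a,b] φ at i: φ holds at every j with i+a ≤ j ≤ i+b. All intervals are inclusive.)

Evaluate at each i in [0,6]:
  i=0: ✓ (all of [0,2])
  i=1: ✗ (fails at j=3)
  i=2: ✗ (fails at j=3)
  i=3: ✗ (fails at j=3)
  i=4: ✗ (fails at j=5)
  i=5: ✗ (fails at j=5)
  i=6: ✓ (all of [6,8])
Positions where it holds: {0, 6} → 2.

2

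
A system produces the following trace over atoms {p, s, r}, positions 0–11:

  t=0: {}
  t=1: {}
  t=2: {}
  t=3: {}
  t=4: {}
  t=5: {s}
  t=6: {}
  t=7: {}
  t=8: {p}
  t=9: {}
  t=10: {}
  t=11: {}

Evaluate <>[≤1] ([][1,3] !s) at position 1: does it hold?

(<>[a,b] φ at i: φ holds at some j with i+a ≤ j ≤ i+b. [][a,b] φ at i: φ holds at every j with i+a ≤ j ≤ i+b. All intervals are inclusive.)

True

Check [][1,3] !s at each j in [1,2]:
  j=1: holds on [2,4]
  j=2: fails at 5
Found at j=1 → formula holds.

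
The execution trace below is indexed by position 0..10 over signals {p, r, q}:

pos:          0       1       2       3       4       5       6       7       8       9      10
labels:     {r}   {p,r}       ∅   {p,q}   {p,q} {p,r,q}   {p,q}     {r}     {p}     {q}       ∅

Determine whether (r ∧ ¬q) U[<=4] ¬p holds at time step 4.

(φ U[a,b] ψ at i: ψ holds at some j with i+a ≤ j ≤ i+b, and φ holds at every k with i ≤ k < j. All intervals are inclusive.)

Need some j in [4,8] with ¬p, and (r ∧ ¬q) at every k in [4,j-1].
  j=4: ¬p false.
  j=5: ¬p false.
  j=6: ¬p false.
  j=7: ¬p holds, but (r ∧ ¬q) fails at k=4 → not this j.
  j=8: ¬p false.
No j in the window works → until fails.

Does not hold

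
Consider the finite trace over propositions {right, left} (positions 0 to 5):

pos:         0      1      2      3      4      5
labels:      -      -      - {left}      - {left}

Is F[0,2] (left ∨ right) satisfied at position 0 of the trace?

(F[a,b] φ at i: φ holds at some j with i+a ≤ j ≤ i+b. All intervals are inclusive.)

Check (left ∨ right) at each j in [0,2]:
  j=0: false
  j=1: false
  j=2: false
No position in the window satisfies it → formula fails.

False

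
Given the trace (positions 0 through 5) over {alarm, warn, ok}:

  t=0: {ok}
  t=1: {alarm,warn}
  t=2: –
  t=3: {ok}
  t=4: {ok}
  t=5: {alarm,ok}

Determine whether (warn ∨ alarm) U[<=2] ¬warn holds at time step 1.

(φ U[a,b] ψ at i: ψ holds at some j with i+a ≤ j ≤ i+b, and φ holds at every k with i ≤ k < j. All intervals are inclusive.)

Holds

Need some j in [1,3] with ¬warn, and (warn ∨ alarm) at every k in [1,j-1].
  j=1: ¬warn false.
  j=2: ¬warn holds; (warn ∨ alarm) holds at every k in [1,1] → satisfied.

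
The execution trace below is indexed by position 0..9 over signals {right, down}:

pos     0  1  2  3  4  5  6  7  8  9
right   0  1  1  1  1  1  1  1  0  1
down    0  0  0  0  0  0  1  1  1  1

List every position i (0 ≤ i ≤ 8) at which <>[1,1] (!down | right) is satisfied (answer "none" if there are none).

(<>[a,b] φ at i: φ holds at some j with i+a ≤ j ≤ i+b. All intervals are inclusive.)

Evaluate at each i in [0,8]:
  i=0: ✓ (witness j=1)
  i=1: ✓ (witness j=2)
  i=2: ✓ (witness j=3)
  i=3: ✓ (witness j=4)
  i=4: ✓ (witness j=5)
  i=5: ✓ (witness j=6)
  i=6: ✓ (witness j=7)
  i=7: ✗ (none in [8,8])
  i=8: ✓ (witness j=9)

0, 1, 2, 3, 4, 5, 6, 8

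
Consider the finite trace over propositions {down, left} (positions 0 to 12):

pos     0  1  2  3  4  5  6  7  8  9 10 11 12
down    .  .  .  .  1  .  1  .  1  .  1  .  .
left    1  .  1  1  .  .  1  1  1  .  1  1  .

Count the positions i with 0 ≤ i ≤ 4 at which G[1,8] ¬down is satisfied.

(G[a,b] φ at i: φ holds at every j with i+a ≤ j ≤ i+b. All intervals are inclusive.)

0

Evaluate at each i in [0,4]:
  i=0: ✗ (fails at j=4)
  i=1: ✗ (fails at j=4)
  i=2: ✗ (fails at j=4)
  i=3: ✗ (fails at j=4)
  i=4: ✗ (fails at j=6)
Positions where it holds: {} → 0.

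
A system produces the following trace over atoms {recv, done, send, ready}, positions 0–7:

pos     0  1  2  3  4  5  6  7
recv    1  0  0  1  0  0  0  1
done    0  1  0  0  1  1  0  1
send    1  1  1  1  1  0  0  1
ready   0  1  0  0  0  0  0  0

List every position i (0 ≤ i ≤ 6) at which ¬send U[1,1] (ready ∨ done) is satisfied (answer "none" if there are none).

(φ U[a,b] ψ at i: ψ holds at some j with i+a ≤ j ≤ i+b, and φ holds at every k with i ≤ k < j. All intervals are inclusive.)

6

Evaluate at each i in [0,6]:
  i=0: ✗ (lhs fails at k=0 before rhs at j=1)
  i=1: ✗ (no rhs in [2,2])
  i=2: ✗ (no rhs in [3,3])
  i=3: ✗ (lhs fails at k=3 before rhs at j=4)
  i=4: ✗ (lhs fails at k=4 before rhs at j=5)
  i=5: ✗ (no rhs in [6,6])
  i=6: ✓ (rhs at j=7; lhs holds on [6,6])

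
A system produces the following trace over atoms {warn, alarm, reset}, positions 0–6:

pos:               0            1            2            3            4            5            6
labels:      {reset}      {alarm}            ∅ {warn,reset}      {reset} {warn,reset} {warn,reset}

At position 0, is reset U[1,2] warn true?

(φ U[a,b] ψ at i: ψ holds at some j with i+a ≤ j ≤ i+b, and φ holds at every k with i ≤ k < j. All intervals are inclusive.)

Need some j in [1,2] with warn, and reset at every k in [0,j-1].
  j=1: warn false.
  j=2: warn false.
No j in the window works → until fails.

No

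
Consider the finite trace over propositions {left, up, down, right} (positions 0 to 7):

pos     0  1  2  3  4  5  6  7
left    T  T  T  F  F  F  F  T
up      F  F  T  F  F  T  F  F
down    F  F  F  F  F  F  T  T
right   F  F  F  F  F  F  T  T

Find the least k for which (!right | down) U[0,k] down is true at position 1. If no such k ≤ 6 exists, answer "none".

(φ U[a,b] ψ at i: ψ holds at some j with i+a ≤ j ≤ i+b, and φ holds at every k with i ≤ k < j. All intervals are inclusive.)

5

Need earliest j ≥ 1 with down, and (!right | down) at every k in [1,j-1].
  j=1: rhs fails.
  j=2: rhs fails.
  j=3: rhs fails.
  j=4: rhs fails.
  j=5: rhs fails.
  j=6: rhs holds; lhs holds on [1,5]. k = 5.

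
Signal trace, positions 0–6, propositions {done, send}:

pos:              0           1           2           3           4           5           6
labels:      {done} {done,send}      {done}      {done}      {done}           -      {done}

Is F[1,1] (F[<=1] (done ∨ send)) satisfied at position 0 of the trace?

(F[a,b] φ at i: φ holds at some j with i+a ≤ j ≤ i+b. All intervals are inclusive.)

Check F[<=1] (done ∨ send) at each j in [1,1]:
  j=1: holds (witness at 1)
Found at j=1 → formula holds.

Holds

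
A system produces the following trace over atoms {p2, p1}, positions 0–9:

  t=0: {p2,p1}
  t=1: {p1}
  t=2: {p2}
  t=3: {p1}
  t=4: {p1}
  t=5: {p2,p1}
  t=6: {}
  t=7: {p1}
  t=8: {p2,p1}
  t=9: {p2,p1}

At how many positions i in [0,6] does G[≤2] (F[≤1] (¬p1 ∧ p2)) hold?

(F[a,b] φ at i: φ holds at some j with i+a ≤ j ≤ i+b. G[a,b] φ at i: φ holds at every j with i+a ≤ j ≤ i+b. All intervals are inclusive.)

Evaluate at each i in [0,6]:
  i=0: ✗ (fails at j=0)
  i=1: ✗ (fails at j=3)
  i=2: ✗ (fails at j=3)
  i=3: ✗ (fails at j=3)
  i=4: ✗ (fails at j=4)
  i=5: ✗ (fails at j=5)
  i=6: ✗ (fails at j=6)
Positions where it holds: {} → 0.

0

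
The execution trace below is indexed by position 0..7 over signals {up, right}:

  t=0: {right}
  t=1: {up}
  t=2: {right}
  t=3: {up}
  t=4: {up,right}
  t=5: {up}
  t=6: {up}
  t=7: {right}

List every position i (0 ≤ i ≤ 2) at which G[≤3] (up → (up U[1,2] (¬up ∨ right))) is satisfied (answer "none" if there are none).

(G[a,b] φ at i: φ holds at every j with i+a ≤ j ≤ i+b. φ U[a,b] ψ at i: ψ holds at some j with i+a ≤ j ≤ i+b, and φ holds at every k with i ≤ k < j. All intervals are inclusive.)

0

Evaluate at each i in [0,2]:
  i=0: ✓ (all of [0,3])
  i=1: ✗ (fails at j=4)
  i=2: ✗ (fails at j=4)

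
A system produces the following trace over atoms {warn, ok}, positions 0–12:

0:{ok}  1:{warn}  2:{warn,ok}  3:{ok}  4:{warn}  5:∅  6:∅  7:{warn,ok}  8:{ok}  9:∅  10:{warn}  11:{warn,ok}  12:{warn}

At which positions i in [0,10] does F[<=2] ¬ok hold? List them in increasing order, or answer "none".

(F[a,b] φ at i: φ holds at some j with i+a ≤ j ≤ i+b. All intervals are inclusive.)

Evaluate at each i in [0,10]:
  i=0: ✓ (witness j=1)
  i=1: ✓ (witness j=1)
  i=2: ✓ (witness j=4)
  i=3: ✓ (witness j=4)
  i=4: ✓ (witness j=4)
  i=5: ✓ (witness j=5)
  i=6: ✓ (witness j=6)
  i=7: ✓ (witness j=9)
  i=8: ✓ (witness j=9)
  i=9: ✓ (witness j=9)
  i=10: ✓ (witness j=10)

0, 1, 2, 3, 4, 5, 6, 7, 8, 9, 10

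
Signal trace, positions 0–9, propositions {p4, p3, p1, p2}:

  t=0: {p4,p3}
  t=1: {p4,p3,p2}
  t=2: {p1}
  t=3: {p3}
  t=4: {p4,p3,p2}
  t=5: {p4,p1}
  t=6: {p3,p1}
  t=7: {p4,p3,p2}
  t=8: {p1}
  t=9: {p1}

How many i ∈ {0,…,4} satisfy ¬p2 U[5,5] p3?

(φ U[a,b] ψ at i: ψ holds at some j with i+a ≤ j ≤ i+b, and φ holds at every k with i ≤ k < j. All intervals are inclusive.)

0

Evaluate at each i in [0,4]:
  i=0: ✗ (no rhs in [5,5])
  i=1: ✗ (lhs fails at k=1 before rhs at j=6)
  i=2: ✗ (lhs fails at k=4 before rhs at j=7)
  i=3: ✗ (no rhs in [8,8])
  i=4: ✗ (no rhs in [9,9])
Positions where it holds: {} → 0.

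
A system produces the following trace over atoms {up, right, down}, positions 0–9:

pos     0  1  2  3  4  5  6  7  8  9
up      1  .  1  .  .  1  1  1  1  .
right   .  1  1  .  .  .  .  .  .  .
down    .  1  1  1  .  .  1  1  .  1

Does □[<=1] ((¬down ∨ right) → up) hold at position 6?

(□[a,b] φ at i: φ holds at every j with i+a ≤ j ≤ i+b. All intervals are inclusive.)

True

Check ((¬down ∨ right) → up) at every j in [6,7]:
  j=6: antecedent false → ✓
  j=7: antecedent false → ✓
All positions satisfy it → formula holds.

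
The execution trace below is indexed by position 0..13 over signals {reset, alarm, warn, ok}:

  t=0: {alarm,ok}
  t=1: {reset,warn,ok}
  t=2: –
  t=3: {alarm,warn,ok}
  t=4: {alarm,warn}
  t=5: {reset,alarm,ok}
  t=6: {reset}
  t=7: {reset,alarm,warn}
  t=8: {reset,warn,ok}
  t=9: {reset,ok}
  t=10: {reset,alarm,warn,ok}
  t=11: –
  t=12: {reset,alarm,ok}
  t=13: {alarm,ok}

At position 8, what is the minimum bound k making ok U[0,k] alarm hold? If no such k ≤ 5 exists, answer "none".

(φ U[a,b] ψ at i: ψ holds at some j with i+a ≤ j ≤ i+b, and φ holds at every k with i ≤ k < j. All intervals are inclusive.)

Need earliest j ≥ 8 with alarm, and ok at every k in [8,j-1].
  j=8: rhs fails.
  j=9: rhs fails.
  j=10: rhs holds; lhs holds on [8,9]. k = 2.

2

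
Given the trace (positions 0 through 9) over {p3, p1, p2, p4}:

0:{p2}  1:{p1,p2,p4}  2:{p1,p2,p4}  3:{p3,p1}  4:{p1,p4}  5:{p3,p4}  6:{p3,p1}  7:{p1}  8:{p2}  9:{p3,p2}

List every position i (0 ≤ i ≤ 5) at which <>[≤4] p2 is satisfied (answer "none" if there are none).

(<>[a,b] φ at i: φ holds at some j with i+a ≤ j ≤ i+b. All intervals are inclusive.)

Evaluate at each i in [0,5]:
  i=0: ✓ (witness j=0)
  i=1: ✓ (witness j=1)
  i=2: ✓ (witness j=2)
  i=3: ✗ (none in [3,7])
  i=4: ✓ (witness j=8)
  i=5: ✓ (witness j=8)

0, 1, 2, 4, 5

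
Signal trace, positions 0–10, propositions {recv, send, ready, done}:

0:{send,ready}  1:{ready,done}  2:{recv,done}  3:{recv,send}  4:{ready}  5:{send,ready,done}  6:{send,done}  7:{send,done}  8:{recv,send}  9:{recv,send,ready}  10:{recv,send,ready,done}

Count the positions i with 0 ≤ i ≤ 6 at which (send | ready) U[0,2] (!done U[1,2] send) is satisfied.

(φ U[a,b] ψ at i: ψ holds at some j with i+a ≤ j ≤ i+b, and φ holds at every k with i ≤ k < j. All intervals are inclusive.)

3

Evaluate at each i in [0,6]:
  i=0: ✗ (no rhs in [0,2])
  i=1: ✗ (lhs fails at k=2 before rhs at j=3)
  i=2: ✗ (lhs fails at k=2 before rhs at j=3)
  i=3: ✓ (rhs at j=3)
  i=4: ✓ (rhs at j=4)
  i=5: ✗ (no rhs in [5,7])
  i=6: ✓ (rhs at j=8; lhs holds on [6,7])
Positions where it holds: {3, 4, 6} → 3.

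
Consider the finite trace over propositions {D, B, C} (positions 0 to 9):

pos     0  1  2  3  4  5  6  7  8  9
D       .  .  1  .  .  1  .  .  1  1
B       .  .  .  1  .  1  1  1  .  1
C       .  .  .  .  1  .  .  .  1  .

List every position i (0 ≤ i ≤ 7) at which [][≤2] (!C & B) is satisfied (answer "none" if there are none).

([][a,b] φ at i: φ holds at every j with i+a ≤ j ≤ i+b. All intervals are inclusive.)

Evaluate at each i in [0,7]:
  i=0: ✗ (fails at j=0)
  i=1: ✗ (fails at j=1)
  i=2: ✗ (fails at j=2)
  i=3: ✗ (fails at j=4)
  i=4: ✗ (fails at j=4)
  i=5: ✓ (all of [5,7])
  i=6: ✗ (fails at j=8)
  i=7: ✗ (fails at j=8)

5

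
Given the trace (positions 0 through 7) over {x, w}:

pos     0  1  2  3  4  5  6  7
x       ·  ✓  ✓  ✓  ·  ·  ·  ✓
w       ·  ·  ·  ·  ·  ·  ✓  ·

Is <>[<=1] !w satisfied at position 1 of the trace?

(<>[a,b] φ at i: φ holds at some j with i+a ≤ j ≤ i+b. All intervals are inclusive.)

Check !w at each j in [1,2]:
  j=1: true
  j=2: true
Found at j=1 → formula holds.

Yes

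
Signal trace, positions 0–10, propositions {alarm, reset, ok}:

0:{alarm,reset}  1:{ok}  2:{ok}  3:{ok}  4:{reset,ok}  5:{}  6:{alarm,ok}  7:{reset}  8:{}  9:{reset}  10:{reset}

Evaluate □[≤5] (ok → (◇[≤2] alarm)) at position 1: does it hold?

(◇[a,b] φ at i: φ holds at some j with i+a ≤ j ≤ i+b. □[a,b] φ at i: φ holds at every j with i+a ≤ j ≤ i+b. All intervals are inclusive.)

False

Check (ok → (◇[≤2] alarm)) at every j in [1,6]:
  j=1: antecedent true; consequent fails (none in [1,3]) → ✗
  j=2: antecedent true; consequent fails (none in [2,4]) → ✗
  j=3: antecedent true; consequent fails (none in [3,5]) → ✗
  j=4: antecedent true; consequent holds (witness at 6) → ✓
  j=5: antecedent false → ✓
  j=6: antecedent true; consequent holds (witness at 6) → ✓
Fails at j=1 → formula fails.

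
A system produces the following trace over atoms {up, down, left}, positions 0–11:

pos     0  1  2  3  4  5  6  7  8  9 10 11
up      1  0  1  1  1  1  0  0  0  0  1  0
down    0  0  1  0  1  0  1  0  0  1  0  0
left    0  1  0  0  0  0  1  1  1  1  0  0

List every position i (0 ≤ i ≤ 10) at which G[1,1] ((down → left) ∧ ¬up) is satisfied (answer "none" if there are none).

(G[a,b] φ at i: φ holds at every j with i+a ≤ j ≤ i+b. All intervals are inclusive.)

Evaluate at each i in [0,10]:
  i=0: ✓ (all of [1,1])
  i=1: ✗ (fails at j=2)
  i=2: ✗ (fails at j=3)
  i=3: ✗ (fails at j=4)
  i=4: ✗ (fails at j=5)
  i=5: ✓ (all of [6,6])
  i=6: ✓ (all of [7,7])
  i=7: ✓ (all of [8,8])
  i=8: ✓ (all of [9,9])
  i=9: ✗ (fails at j=10)
  i=10: ✓ (all of [11,11])

0, 5, 6, 7, 8, 10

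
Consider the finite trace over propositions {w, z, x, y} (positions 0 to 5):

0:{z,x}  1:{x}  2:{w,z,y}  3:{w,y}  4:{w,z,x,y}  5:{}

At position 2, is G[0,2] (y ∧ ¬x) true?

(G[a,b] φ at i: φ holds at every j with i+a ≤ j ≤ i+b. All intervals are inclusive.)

Check (y ∧ ¬x) at every j in [2,4]:
  j=2: true
  j=3: true
  j=4: false
Fails at j=4 → formula fails.

No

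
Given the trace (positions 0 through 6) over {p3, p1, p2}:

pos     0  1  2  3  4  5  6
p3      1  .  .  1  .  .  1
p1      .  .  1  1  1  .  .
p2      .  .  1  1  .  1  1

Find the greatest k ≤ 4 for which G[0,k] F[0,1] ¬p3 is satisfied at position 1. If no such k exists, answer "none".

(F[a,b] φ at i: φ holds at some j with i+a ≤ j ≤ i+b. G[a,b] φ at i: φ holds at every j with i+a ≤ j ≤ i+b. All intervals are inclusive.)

4

F[0,1] ¬p3 must hold from j=1 onward; find where it first fails.
  j=1: holds
  j=2: holds
  j=3: holds
  j=4: holds
  j=5: holds
Holds through j=5; largest k = 4.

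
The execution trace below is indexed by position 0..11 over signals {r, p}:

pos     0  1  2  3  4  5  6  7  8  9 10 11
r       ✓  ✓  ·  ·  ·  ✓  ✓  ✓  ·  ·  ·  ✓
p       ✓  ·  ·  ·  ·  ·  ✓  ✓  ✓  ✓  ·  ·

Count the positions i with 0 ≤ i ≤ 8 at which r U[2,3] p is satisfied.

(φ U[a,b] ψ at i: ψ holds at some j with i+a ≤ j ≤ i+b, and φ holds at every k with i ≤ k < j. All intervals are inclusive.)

2

Evaluate at each i in [0,8]:
  i=0: ✗ (no rhs in [2,3])
  i=1: ✗ (no rhs in [3,4])
  i=2: ✗ (no rhs in [4,5])
  i=3: ✗ (lhs fails at k=3 before rhs at j=6)
  i=4: ✗ (lhs fails at k=4 before rhs at j=6)
  i=5: ✓ (rhs at j=7; lhs holds on [5,6])
  i=6: ✓ (rhs at j=8; lhs holds on [6,7])
  i=7: ✗ (lhs fails at k=8 before rhs at j=9)
  i=8: ✗ (no rhs in [10,11])
Positions where it holds: {5, 6} → 2.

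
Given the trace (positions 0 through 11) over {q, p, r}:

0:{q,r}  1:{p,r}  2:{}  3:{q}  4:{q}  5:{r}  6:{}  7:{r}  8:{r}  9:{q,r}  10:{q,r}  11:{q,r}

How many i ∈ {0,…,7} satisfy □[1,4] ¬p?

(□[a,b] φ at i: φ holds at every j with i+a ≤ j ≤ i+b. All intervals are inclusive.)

Evaluate at each i in [0,7]:
  i=0: ✗ (fails at j=1)
  i=1: ✓ (all of [2,5])
  i=2: ✓ (all of [3,6])
  i=3: ✓ (all of [4,7])
  i=4: ✓ (all of [5,8])
  i=5: ✓ (all of [6,9])
  i=6: ✓ (all of [7,10])
  i=7: ✓ (all of [8,11])
Positions where it holds: {1, 2, 3, 4, 5, 6, 7} → 7.

7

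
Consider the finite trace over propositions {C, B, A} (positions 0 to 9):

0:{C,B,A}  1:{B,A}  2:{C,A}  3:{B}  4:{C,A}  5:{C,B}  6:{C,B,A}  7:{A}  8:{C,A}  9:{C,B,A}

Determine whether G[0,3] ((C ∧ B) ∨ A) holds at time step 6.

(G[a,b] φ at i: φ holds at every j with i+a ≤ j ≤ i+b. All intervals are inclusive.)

Check ((C ∧ B) ∨ A) at every j in [6,9]:
  j=6: true
  j=7: true
  j=8: true
  j=9: true
All positions satisfy it → formula holds.

True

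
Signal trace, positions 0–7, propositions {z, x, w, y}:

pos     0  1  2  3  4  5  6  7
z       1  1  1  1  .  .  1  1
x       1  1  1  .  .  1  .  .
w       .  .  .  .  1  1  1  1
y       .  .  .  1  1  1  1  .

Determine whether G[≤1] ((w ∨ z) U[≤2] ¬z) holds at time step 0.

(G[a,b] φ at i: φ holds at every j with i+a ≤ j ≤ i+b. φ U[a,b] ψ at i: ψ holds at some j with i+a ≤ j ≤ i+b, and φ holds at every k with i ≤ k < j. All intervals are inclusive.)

No

Check ((w ∨ z) U[≤2] ¬z) at every j in [0,1]:
  j=0: fails
  j=1: fails
Fails at j=0 → formula fails.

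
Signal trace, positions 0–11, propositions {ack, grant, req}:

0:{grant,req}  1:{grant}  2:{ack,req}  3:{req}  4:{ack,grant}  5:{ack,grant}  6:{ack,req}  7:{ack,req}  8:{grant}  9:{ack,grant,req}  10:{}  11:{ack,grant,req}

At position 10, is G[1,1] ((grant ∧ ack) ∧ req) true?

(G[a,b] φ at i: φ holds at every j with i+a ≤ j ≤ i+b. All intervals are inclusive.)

Check ((grant ∧ ack) ∧ req) at every j in [11,11]:
  j=11: true
All positions satisfy it → formula holds.

Yes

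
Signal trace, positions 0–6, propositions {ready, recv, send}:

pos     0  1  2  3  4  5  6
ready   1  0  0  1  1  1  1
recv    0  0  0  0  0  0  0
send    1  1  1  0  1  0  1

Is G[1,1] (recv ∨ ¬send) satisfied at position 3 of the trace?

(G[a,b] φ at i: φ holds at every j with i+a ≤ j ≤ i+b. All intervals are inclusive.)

Check (recv ∨ ¬send) at every j in [4,4]:
  j=4: false
Fails at j=4 → formula fails.

Does not hold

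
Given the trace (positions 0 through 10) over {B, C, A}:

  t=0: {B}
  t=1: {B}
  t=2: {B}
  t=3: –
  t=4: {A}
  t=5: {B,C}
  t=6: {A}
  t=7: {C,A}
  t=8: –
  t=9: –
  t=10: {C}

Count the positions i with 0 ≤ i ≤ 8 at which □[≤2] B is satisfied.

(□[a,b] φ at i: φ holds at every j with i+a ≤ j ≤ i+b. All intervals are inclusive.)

Evaluate at each i in [0,8]:
  i=0: ✓ (all of [0,2])
  i=1: ✗ (fails at j=3)
  i=2: ✗ (fails at j=3)
  i=3: ✗ (fails at j=3)
  i=4: ✗ (fails at j=4)
  i=5: ✗ (fails at j=6)
  i=6: ✗ (fails at j=6)
  i=7: ✗ (fails at j=7)
  i=8: ✗ (fails at j=8)
Positions where it holds: {0} → 1.

1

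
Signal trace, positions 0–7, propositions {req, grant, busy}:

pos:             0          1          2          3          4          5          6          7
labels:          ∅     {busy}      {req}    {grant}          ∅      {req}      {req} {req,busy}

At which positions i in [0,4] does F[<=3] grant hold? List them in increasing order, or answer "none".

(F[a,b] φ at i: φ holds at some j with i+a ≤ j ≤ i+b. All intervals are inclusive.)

Evaluate at each i in [0,4]:
  i=0: ✓ (witness j=3)
  i=1: ✓ (witness j=3)
  i=2: ✓ (witness j=3)
  i=3: ✓ (witness j=3)
  i=4: ✗ (none in [4,7])

0, 1, 2, 3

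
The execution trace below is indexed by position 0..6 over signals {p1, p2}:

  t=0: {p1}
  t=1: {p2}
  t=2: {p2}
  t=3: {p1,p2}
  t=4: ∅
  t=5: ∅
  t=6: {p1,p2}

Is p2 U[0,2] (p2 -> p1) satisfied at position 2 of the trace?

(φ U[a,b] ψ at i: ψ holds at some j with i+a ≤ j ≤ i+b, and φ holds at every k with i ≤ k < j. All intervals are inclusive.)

Need some j in [2,4] with (p2 -> p1), and p2 at every k in [2,j-1].
  j=2: (p2 -> p1) false.
  j=3: (p2 -> p1) holds; p2 holds at every k in [2,2] → satisfied.

True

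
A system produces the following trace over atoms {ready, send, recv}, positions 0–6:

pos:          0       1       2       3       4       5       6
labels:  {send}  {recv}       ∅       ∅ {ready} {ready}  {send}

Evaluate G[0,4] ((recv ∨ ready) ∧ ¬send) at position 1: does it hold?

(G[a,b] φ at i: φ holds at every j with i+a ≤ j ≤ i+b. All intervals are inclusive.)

Check ((recv ∨ ready) ∧ ¬send) at every j in [1,5]:
  j=1: true
  j=2: false
  j=3: false
  j=4: true
  j=5: true
Fails at j=2 → formula fails.

No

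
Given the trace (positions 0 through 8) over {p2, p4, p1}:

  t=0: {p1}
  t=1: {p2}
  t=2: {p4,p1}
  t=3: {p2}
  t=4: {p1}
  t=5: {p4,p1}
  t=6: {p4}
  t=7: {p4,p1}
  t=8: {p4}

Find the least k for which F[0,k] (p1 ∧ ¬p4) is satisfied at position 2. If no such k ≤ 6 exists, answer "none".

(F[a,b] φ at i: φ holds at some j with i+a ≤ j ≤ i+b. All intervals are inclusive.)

Scan j = 2,3,… for (p1 ∧ ¬p4):
  j=2: fails
  j=3: fails
  j=4: holds
First hit at j=4, so smallest k = 4-2 = 2.

2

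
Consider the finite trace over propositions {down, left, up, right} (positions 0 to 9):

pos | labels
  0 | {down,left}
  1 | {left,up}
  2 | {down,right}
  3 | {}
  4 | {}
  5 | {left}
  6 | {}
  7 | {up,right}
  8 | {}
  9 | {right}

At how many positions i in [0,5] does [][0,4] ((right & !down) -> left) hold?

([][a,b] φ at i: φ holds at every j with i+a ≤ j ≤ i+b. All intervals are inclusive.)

3

Evaluate at each i in [0,5]:
  i=0: ✓ (all of [0,4])
  i=1: ✓ (all of [1,5])
  i=2: ✓ (all of [2,6])
  i=3: ✗ (fails at j=7)
  i=4: ✗ (fails at j=7)
  i=5: ✗ (fails at j=7)
Positions where it holds: {0, 1, 2} → 3.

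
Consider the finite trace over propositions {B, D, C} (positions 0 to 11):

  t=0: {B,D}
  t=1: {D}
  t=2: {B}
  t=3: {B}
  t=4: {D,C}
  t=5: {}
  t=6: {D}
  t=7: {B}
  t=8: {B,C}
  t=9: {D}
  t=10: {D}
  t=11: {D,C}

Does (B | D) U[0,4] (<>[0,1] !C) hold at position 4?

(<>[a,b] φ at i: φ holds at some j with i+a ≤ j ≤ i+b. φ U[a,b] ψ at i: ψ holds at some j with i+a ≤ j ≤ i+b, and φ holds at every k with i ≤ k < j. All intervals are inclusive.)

Holds

Need some j in [4,8] with <>[0,1] !C, and (B | D) at every k in [4,j-1].
  j=4: <>[0,1] !C holds; no prefix to check → satisfied.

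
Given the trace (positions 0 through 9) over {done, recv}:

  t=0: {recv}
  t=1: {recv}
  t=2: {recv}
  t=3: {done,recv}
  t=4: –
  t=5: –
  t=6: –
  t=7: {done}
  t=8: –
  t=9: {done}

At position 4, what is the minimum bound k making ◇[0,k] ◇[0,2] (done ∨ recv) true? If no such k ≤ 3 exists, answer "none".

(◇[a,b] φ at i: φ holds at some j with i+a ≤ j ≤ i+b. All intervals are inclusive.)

Scan j = 4,5,… for ◇[0,2] (done ∨ recv):
  j=4: fails
  j=5: holds
First hit at j=5, so smallest k = 5-4 = 1.

1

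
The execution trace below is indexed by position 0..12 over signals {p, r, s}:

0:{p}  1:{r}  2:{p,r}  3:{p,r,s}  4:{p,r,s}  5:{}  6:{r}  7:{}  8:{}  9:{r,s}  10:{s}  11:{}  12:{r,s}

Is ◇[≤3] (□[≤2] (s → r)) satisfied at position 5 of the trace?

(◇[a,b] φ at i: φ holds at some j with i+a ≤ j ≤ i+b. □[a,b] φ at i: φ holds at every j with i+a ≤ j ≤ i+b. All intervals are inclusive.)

Holds

Check □[≤2] (s → r) at each j in [5,8]:
  j=5: holds on [5,7]
  j=6: holds on [6,8]
  j=7: holds on [7,9]
  j=8: fails at 10
Found at j=5 → formula holds.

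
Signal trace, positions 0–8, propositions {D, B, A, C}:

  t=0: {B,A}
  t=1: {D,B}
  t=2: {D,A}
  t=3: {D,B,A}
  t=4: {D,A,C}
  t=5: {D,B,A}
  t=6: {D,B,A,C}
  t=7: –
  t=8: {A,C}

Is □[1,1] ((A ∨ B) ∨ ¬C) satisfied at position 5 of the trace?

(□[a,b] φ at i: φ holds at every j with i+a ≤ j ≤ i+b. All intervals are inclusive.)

Check ((A ∨ B) ∨ ¬C) at every j in [6,6]:
  j=6: true
All positions satisfy it → formula holds.

True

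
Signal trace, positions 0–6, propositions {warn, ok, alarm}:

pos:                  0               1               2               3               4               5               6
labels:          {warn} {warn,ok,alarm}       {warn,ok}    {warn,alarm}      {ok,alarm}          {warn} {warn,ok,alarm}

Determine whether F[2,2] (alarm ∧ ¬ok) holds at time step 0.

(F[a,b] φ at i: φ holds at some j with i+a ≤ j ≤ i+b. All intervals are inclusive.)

Check (alarm ∧ ¬ok) at each j in [2,2]:
  j=2: false
No position in the window satisfies it → formula fails.

Does not hold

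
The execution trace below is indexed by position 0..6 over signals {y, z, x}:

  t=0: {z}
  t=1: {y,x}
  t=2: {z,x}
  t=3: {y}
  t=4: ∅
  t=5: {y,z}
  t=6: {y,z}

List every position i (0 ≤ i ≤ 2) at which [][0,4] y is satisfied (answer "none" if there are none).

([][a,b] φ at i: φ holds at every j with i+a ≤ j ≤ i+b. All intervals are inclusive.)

Evaluate at each i in [0,2]:
  i=0: ✗ (fails at j=0)
  i=1: ✗ (fails at j=2)
  i=2: ✗ (fails at j=2)

none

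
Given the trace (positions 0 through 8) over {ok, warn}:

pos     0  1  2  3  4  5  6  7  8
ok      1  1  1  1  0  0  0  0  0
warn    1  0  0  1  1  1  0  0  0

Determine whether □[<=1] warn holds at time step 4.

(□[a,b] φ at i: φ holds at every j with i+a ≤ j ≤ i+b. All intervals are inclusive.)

Holds

Check warn at every j in [4,5]:
  j=4: true
  j=5: true
All positions satisfy it → formula holds.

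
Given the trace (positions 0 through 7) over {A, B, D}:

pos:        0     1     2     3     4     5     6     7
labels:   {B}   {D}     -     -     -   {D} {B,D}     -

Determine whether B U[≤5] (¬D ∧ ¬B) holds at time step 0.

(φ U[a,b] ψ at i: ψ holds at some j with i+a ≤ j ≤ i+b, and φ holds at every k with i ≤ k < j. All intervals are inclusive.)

False

Need some j in [0,5] with (¬D ∧ ¬B), and B at every k in [0,j-1].
  j=0: (¬D ∧ ¬B) false.
  j=1: (¬D ∧ ¬B) false.
  j=2: (¬D ∧ ¬B) holds, but B fails at k=1 → not this j.
  j=3: (¬D ∧ ¬B) holds, but B fails at k=1 → not this j.
  j=4: (¬D ∧ ¬B) holds, but B fails at k=1 → not this j.
  j=5: (¬D ∧ ¬B) false.
No j in the window works → until fails.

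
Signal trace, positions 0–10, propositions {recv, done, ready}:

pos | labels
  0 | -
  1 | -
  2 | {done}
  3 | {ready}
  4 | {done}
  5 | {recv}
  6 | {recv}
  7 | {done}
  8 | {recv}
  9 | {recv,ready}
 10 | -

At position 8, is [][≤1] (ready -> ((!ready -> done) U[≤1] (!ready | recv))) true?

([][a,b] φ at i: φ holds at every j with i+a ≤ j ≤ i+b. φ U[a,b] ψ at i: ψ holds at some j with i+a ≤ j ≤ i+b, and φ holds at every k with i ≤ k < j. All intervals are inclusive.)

Yes

Check (ready -> ((!ready -> done) U[≤1] (!ready | recv))) at every j in [8,9]:
  j=8: antecedent false → ✓
  j=9: antecedent true; consequent holds → ✓
All positions satisfy it → formula holds.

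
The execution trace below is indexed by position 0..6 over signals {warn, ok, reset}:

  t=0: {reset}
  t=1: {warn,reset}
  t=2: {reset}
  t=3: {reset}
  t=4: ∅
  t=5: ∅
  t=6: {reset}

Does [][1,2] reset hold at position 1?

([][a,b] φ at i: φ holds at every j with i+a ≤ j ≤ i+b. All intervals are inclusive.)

Check reset at every j in [2,3]:
  j=2: true
  j=3: true
All positions satisfy it → formula holds.

True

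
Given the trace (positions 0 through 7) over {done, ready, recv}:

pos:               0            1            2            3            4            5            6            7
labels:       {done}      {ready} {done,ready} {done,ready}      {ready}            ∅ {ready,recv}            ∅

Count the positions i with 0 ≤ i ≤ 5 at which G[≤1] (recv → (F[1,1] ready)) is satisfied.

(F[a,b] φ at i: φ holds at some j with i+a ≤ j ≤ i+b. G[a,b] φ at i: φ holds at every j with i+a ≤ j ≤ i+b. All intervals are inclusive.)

Evaluate at each i in [0,5]:
  i=0: ✓ (all of [0,1])
  i=1: ✓ (all of [1,2])
  i=2: ✓ (all of [2,3])
  i=3: ✓ (all of [3,4])
  i=4: ✓ (all of [4,5])
  i=5: ✗ (fails at j=6)
Positions where it holds: {0, 1, 2, 3, 4} → 5.

5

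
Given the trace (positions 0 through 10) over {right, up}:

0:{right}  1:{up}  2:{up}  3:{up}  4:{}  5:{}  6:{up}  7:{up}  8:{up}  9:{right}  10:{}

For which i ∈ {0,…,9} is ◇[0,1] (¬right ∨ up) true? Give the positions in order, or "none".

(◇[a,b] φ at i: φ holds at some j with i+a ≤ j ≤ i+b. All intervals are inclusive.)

Evaluate at each i in [0,9]:
  i=0: ✓ (witness j=1)
  i=1: ✓ (witness j=1)
  i=2: ✓ (witness j=2)
  i=3: ✓ (witness j=3)
  i=4: ✓ (witness j=4)
  i=5: ✓ (witness j=5)
  i=6: ✓ (witness j=6)
  i=7: ✓ (witness j=7)
  i=8: ✓ (witness j=8)
  i=9: ✓ (witness j=10)

0, 1, 2, 3, 4, 5, 6, 7, 8, 9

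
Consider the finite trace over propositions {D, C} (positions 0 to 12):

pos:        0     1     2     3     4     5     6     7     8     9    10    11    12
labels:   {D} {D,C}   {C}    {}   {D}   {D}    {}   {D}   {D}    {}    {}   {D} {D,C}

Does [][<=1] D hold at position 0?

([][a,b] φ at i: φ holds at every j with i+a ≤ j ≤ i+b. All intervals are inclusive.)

Check D at every j in [0,1]:
  j=0: true
  j=1: true
All positions satisfy it → formula holds.

Holds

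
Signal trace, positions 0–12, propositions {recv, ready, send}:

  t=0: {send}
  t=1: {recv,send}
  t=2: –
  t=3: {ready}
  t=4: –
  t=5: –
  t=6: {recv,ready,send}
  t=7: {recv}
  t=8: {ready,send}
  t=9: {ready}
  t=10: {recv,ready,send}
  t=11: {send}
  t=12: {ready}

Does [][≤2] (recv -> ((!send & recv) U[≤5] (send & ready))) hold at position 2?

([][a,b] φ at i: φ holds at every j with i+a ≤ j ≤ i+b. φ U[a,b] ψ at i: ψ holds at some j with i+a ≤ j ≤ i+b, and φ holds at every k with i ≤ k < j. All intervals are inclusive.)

Check (recv -> ((!send & recv) U[≤5] (send & ready))) at every j in [2,4]:
  j=2: antecedent false → ✓
  j=3: antecedent false → ✓
  j=4: antecedent false → ✓
All positions satisfy it → formula holds.

Yes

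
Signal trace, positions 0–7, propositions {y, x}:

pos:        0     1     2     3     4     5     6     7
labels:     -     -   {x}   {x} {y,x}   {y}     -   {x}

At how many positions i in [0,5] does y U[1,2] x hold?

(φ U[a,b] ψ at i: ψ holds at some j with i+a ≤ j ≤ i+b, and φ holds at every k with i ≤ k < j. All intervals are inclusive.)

Evaluate at each i in [0,5]:
  i=0: ✗ (lhs fails at k=0 before rhs at j=2)
  i=1: ✗ (lhs fails at k=1 before rhs at j=2)
  i=2: ✗ (lhs fails at k=2 before rhs at j=3)
  i=3: ✗ (lhs fails at k=3 before rhs at j=4)
  i=4: ✗ (no rhs in [5,6])
  i=5: ✗ (lhs fails at k=6 before rhs at j=7)
Positions where it holds: {} → 0.

0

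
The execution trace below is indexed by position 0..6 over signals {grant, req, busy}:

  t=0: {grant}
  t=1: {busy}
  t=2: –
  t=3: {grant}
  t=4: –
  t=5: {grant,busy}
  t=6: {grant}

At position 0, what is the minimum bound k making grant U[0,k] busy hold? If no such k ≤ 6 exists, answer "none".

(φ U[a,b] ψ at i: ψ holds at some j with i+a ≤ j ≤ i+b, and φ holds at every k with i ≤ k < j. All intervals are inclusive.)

Need earliest j ≥ 0 with busy, and grant at every k in [0,j-1].
  j=0: rhs fails.
  j=1: rhs holds; lhs holds on [0,0]. k = 1.

1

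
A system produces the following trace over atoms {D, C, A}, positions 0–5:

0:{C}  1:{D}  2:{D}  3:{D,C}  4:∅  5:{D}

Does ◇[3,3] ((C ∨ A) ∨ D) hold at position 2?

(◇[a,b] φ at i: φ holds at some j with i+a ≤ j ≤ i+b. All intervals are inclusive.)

Check ((C ∨ A) ∨ D) at each j in [5,5]:
  j=5: true
Found at j=5 → formula holds.

Yes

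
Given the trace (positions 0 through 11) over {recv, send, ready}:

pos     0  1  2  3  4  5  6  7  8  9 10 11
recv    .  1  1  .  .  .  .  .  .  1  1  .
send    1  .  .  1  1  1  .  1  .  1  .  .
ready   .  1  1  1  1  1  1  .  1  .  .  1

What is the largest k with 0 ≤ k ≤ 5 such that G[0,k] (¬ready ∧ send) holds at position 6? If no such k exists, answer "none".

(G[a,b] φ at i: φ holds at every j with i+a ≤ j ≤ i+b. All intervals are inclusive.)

(¬ready ∧ send) must hold from j=6 onward; find where it first fails.
  j=6: fails → no k works.

none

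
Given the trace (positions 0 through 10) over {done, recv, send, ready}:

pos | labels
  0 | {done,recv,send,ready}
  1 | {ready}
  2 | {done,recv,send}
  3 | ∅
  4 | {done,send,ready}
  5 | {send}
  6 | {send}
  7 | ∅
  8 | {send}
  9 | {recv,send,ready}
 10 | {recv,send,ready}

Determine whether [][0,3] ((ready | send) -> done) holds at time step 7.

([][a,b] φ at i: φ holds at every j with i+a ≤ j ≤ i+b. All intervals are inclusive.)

False

Check ((ready | send) -> done) at every j in [7,10]:
  j=7: antecedent false → ✓
  j=8: antecedent true; consequent false → ✗
  j=9: antecedent true; consequent false → ✗
  j=10: antecedent true; consequent false → ✗
Fails at j=8 → formula fails.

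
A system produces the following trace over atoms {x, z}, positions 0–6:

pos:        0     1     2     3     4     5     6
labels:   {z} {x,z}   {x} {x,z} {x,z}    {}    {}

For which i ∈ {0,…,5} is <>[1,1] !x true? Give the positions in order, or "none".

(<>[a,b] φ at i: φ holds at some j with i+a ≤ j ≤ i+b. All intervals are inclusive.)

Evaluate at each i in [0,5]:
  i=0: ✗ (none in [1,1])
  i=1: ✗ (none in [2,2])
  i=2: ✗ (none in [3,3])
  i=3: ✗ (none in [4,4])
  i=4: ✓ (witness j=5)
  i=5: ✓ (witness j=6)

4, 5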